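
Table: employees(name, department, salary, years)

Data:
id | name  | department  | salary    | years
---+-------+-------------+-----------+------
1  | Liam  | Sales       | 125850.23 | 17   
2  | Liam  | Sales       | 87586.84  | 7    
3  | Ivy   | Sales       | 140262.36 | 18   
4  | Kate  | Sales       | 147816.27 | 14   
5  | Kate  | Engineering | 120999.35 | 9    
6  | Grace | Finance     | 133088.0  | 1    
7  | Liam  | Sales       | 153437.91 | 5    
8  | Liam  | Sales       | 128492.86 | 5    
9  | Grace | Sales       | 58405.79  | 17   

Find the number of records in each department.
SELECT department, COUNT(*) as count
FROM employees
GROUP BY department

Result:
  Engineering: 1
  Finance: 1
  Sales: 7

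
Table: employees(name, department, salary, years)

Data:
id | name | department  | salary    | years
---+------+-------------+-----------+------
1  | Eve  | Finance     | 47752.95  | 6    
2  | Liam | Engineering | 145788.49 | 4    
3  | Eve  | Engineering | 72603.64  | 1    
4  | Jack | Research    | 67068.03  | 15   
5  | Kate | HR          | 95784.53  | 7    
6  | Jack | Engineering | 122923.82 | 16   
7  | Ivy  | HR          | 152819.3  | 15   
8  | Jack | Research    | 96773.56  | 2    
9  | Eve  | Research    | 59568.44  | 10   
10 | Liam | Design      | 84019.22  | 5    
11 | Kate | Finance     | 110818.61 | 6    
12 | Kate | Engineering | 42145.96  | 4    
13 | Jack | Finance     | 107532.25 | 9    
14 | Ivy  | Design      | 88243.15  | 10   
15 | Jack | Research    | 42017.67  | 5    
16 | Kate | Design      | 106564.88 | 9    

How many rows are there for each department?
SELECT department, COUNT(*) as count
FROM employees
GROUP BY department

Result:
  Design: 3
  Engineering: 4
  Finance: 3
  HR: 2
  Research: 4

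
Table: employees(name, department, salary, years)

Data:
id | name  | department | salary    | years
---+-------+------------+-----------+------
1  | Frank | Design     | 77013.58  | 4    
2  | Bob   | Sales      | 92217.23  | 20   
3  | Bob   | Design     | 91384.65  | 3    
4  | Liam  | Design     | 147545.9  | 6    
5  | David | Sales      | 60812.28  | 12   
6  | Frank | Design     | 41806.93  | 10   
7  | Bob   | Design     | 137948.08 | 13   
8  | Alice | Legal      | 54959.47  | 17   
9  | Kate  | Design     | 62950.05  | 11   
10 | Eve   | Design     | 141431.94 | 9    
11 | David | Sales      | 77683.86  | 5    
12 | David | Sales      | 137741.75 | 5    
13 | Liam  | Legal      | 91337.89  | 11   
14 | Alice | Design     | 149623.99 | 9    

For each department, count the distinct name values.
SELECT department, COUNT(DISTINCT name)
FROM employees
GROUP BY department

Result:
  Design: 6 distinct
  Legal: 2 distinct
  Sales: 2 distinct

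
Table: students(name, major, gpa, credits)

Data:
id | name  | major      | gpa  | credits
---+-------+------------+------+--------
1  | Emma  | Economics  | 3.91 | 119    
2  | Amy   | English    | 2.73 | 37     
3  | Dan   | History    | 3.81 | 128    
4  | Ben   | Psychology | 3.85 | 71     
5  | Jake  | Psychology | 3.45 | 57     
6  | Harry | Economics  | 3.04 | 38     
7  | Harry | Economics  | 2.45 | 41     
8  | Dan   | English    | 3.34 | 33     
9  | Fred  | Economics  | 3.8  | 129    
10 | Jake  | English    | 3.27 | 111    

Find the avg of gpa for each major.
SELECT major, AVG(gpa) as result
FROM students
GROUP BY major

Result:
  Economics: 3.30
  English: 3.11
  History: 3.81
  Psychology: 3.65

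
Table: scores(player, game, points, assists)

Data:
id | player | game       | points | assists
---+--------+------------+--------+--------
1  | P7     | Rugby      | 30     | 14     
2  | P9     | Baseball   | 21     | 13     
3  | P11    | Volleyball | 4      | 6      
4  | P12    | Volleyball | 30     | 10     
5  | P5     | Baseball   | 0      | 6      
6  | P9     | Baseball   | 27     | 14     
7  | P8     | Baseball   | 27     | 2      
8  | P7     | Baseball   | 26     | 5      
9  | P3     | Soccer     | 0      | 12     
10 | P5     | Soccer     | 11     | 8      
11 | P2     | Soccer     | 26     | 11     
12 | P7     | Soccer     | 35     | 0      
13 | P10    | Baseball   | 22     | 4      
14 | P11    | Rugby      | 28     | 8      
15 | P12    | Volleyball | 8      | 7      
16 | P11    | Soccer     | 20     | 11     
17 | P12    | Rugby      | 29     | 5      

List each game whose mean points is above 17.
SELECT game, AVG(points)
FROM scores
GROUP BY game
HAVING AVG(points) > 17

Result:
  Baseball: avg=20.50
  Rugby: avg=29.00
  Soccer: avg=18.40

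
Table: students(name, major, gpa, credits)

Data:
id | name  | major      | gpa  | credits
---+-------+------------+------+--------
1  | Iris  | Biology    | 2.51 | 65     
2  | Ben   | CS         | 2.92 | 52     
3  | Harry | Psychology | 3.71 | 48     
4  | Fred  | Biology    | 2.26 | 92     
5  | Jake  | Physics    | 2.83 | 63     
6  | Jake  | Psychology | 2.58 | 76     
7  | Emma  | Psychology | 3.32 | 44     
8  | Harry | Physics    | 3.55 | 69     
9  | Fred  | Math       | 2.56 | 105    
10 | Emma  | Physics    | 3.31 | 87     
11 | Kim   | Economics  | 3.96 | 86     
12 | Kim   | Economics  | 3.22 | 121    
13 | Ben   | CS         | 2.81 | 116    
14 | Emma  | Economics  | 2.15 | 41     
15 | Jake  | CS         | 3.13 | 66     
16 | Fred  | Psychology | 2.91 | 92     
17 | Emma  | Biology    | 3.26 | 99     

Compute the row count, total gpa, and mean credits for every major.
SELECT major,
       COUNT(*) as cnt,
       SUM(gpa) as total_gpa,
       AVG(credits) as avg_credits
FROM students
GROUP BY major

Result:
  Biology: 3 records, 8.03 total gpa, 85.33 avg credits
  CS: 3 records, 8.86 total gpa, 78.00 avg credits
  Economics: 3 records, 9.33 total gpa, 82.67 avg credits
  Math: 1 records, 2.56 total gpa, 105.00 avg credits
  Physics: 3 records, 9.69 total gpa, 73.00 avg credits
  Psychology: 4 records, 12.52 total gpa, 65.00 avg credits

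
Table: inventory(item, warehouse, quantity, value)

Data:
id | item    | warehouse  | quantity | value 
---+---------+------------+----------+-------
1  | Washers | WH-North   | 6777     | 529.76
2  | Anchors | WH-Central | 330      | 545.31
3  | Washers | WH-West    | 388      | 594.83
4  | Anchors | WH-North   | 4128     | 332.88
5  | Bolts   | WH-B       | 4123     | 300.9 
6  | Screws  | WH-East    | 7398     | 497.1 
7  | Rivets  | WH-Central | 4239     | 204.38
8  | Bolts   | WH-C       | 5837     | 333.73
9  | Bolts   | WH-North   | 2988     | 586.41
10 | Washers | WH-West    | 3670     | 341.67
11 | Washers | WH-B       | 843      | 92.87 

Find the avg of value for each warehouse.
SELECT warehouse, AVG(value) as result
FROM inventory
GROUP BY warehouse

Result:
  WH-B: 196.89
  WH-C: 333.73
  WH-Central: 374.85
  WH-East: 497.10
  WH-North: 483.02
  WH-West: 468.25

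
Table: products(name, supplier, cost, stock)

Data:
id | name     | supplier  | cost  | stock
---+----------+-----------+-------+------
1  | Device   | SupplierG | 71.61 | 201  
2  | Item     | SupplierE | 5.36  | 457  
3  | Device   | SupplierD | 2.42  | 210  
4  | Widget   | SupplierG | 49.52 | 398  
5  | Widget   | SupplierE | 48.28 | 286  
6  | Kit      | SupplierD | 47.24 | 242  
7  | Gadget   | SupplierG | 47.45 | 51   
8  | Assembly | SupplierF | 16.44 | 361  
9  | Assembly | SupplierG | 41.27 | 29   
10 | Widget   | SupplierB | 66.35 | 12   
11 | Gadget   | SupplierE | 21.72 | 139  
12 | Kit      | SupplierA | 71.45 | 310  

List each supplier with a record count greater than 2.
SELECT supplier, COUNT(*) as cnt
FROM products
GROUP BY supplier
HAVING COUNT(*) > 2

Result:
  SupplierE: 3
  SupplierG: 4

Note: HAVING filters groups after aggregation, WHERE filters rows before.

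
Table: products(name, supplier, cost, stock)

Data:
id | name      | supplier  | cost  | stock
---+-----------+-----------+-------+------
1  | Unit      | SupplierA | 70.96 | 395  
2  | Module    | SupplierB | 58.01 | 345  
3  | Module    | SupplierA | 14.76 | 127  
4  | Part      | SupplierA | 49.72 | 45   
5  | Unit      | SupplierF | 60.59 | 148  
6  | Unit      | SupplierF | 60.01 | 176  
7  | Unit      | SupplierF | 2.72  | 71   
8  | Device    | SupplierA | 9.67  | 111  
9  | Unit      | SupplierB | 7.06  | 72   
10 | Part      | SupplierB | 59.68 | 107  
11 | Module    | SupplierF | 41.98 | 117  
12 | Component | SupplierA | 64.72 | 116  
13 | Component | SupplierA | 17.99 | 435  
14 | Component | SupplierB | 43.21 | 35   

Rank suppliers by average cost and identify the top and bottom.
SELECT supplier, AVG(cost)
FROM products
GROUP BY supplier
ORDER BY AVG(cost)

All groups:
  SupplierA: 37.97
  SupplierF: 41.33
  SupplierB: 41.99

Highest: SupplierB (41.99)
Lowest: SupplierA (37.97)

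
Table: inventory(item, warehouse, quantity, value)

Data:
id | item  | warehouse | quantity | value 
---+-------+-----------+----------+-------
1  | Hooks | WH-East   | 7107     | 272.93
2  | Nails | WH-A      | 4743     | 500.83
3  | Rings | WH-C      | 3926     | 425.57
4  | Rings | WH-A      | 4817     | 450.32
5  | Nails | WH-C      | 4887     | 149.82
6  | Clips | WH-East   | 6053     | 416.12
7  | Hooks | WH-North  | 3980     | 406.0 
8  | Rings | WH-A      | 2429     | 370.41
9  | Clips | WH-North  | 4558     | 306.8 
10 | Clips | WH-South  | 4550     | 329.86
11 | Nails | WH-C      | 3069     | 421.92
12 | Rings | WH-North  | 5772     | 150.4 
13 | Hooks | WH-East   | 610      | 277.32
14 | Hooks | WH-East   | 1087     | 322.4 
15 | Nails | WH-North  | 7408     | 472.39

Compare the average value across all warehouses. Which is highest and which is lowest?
SELECT warehouse, AVG(value)
FROM inventory
GROUP BY warehouse
ORDER BY AVG(value)

All groups:
  WH-East: 322.19
  WH-South: 329.86
  WH-C: 332.44
  WH-North: 333.90
  WH-A: 440.52

Highest: WH-A (440.52)
Lowest: WH-East (322.19)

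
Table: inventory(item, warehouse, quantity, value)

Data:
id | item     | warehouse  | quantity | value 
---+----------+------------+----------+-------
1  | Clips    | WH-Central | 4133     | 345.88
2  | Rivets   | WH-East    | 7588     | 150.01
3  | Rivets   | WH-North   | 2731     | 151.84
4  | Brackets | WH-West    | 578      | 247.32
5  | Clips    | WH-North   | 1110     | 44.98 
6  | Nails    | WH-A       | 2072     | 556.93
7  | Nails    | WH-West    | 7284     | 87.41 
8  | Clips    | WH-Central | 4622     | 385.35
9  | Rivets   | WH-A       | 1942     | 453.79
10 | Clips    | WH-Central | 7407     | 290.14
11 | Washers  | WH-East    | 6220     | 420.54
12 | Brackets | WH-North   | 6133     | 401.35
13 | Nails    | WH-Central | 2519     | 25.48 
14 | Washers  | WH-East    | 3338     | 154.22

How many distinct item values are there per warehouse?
SELECT warehouse, COUNT(DISTINCT item)
FROM inventory
GROUP BY warehouse

Result:
  WH-A: 2 distinct
  WH-Central: 2 distinct
  WH-East: 2 distinct
  WH-North: 3 distinct
  WH-West: 2 distinct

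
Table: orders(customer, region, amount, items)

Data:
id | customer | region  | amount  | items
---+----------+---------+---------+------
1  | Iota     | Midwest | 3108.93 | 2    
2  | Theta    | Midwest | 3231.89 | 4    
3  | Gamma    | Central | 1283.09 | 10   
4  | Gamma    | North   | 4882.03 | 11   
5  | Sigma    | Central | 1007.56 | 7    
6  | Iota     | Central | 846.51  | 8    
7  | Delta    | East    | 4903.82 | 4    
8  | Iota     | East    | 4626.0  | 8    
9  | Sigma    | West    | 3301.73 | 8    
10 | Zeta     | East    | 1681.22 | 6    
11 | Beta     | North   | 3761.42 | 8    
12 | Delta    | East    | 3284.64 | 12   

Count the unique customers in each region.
SELECT region, COUNT(DISTINCT customer)
FROM orders
GROUP BY region

Result:
  Central: 3 distinct
  East: 3 distinct
  Midwest: 2 distinct
  North: 2 distinct
  West: 1 distinct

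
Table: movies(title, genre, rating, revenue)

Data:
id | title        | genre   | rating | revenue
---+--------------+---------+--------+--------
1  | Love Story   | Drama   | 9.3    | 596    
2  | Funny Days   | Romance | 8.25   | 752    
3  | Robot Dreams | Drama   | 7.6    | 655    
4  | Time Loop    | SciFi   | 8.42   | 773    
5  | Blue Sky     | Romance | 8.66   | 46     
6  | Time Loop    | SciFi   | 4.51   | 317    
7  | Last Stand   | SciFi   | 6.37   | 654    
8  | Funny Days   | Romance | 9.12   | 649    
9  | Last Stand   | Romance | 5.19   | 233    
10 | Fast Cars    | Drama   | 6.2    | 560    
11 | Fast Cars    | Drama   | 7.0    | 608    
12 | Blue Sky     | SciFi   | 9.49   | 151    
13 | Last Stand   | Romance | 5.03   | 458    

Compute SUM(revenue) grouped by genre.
SELECT genre, SUM(revenue) as result
FROM movies
GROUP BY genre

Result:
  Drama: 2419
  Romance: 2138
  SciFi: 1895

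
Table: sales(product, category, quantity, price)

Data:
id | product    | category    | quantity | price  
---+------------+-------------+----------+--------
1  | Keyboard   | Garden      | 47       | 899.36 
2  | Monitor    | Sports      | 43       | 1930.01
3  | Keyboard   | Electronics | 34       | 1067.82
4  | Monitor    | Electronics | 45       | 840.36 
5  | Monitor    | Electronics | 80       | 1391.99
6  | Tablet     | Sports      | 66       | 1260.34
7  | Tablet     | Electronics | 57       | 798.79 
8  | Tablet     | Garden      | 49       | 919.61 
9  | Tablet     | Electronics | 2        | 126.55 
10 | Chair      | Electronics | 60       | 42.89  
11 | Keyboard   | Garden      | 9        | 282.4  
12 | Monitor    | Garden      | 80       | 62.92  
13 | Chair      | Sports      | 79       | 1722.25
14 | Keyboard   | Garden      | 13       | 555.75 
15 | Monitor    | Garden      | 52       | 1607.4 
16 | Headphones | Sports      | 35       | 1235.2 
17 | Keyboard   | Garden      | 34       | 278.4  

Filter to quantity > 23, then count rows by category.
SELECT category, COUNT(*)
FROM sales
WHERE quantity > 23
GROUP BY category

Note: WHERE filters rows before grouping.

Result:
  Electronics: 5
  Garden: 5
  Sports: 4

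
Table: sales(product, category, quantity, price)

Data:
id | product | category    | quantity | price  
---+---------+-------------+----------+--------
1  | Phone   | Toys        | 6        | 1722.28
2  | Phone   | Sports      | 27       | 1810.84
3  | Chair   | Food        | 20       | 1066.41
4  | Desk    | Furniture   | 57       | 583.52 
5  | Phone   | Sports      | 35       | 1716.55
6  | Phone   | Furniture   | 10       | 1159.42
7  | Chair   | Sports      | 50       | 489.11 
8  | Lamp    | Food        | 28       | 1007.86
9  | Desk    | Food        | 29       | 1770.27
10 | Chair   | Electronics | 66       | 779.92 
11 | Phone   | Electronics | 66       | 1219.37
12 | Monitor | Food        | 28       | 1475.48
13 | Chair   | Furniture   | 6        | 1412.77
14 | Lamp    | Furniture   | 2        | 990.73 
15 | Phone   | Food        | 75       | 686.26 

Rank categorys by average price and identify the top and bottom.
SELECT category, AVG(price)
FROM sales
GROUP BY category
ORDER BY AVG(price)

All groups:
  Electronics: 999.65
  Furniture: 1036.61
  Food: 1201.26
  Sports: 1338.83
  Toys: 1722.28

Highest: Toys (1722.28)
Lowest: Electronics (999.65)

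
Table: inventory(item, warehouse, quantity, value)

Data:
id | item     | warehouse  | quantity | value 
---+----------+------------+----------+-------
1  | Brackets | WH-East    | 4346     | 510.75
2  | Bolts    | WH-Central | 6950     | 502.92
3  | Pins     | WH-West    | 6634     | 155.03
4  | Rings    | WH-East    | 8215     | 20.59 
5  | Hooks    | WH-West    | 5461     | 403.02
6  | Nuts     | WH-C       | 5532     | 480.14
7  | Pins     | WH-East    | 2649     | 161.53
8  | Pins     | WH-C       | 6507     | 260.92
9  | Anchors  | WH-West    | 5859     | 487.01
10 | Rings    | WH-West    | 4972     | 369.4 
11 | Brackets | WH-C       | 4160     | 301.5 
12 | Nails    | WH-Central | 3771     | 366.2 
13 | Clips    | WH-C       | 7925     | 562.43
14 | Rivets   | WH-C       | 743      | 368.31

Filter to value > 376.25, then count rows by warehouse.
SELECT warehouse, COUNT(*)
FROM inventory
WHERE value > 376.25
GROUP BY warehouse

Note: WHERE filters rows before grouping.

Result:
  WH-C: 2
  WH-Central: 1
  WH-East: 1
  WH-West: 2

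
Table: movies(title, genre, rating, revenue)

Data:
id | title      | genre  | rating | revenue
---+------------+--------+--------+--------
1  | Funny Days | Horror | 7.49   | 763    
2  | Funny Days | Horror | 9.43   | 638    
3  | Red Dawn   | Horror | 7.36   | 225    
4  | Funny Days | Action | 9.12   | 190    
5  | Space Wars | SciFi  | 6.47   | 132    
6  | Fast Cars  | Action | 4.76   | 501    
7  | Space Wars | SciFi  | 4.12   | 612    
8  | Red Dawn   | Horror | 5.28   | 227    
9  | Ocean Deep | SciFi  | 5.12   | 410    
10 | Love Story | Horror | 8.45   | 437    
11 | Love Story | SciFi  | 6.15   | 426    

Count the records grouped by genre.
SELECT genre, COUNT(*) as count
FROM movies
GROUP BY genre

Result:
  Action: 2
  Horror: 5
  SciFi: 4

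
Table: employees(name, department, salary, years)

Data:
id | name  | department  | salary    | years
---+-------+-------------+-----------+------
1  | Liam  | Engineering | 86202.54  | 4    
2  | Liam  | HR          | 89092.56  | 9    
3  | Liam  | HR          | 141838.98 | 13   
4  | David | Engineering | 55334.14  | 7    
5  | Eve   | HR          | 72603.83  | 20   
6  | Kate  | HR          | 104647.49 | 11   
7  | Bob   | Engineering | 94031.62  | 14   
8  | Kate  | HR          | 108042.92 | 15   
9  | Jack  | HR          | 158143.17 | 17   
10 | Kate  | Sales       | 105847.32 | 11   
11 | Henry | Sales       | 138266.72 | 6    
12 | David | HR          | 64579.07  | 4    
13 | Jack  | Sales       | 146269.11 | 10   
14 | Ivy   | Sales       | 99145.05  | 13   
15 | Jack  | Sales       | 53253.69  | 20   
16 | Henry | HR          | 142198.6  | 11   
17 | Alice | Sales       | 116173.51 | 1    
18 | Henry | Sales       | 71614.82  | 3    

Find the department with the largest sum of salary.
SELECT department, SUM(salary) as val
FROM employees
GROUP BY department
ORDER BY val DESC
LIMIT 1

Result: HR with sum(salary) = 881146.62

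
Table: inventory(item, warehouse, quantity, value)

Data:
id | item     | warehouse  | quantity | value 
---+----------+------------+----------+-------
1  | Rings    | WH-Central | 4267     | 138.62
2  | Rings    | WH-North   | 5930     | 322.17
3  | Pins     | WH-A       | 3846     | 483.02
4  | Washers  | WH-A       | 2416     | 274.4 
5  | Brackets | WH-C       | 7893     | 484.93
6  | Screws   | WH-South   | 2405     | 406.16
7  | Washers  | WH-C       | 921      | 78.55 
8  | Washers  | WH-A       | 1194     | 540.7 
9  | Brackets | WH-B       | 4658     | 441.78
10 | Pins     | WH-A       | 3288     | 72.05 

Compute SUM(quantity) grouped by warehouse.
SELECT warehouse, SUM(quantity) as result
FROM inventory
GROUP BY warehouse

Result:
  WH-A: 10744
  WH-B: 4658
  WH-C: 8814
  WH-Central: 4267
  WH-North: 5930
  WH-South: 2405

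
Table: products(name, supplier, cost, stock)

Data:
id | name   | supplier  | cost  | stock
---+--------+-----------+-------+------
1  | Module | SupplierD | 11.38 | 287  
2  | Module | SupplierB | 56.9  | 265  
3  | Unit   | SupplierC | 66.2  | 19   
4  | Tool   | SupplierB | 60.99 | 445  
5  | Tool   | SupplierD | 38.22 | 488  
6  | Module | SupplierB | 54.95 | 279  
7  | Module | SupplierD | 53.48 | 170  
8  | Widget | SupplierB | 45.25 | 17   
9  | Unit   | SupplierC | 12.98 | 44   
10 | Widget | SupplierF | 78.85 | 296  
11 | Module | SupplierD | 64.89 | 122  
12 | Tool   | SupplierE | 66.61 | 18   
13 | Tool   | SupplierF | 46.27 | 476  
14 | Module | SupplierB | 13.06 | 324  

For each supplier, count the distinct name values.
SELECT supplier, COUNT(DISTINCT name)
FROM products
GROUP BY supplier

Result:
  SupplierB: 3 distinct
  SupplierC: 1 distinct
  SupplierD: 2 distinct
  SupplierE: 1 distinct
  SupplierF: 2 distinct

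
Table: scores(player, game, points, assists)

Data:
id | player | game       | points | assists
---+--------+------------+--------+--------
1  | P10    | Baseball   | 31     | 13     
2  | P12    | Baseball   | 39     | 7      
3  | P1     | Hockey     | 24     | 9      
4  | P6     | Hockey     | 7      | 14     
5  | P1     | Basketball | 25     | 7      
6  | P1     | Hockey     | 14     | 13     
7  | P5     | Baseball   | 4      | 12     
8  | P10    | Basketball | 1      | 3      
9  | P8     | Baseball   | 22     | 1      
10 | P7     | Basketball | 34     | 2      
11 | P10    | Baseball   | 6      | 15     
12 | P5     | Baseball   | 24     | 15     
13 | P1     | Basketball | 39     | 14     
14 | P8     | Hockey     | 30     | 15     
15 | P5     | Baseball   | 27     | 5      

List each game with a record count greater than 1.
SELECT game, COUNT(*) as cnt
FROM scores
GROUP BY game
HAVING COUNT(*) > 1

Result:
  Baseball: 7
  Basketball: 4
  Hockey: 4

Note: HAVING filters groups after aggregation, WHERE filters rows before.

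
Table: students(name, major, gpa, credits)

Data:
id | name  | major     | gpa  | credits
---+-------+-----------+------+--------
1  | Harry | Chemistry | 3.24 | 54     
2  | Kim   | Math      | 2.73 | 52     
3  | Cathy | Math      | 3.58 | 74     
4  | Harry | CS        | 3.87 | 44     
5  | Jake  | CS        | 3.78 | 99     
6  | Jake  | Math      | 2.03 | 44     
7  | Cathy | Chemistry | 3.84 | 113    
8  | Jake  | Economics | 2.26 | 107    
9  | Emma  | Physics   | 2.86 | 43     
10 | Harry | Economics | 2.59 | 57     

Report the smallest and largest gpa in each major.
SELECT major, MIN(gpa), MAX(gpa)
FROM students
GROUP BY major

Result:
  CS: min=3.78, max=3.87
  Chemistry: min=3.24, max=3.84
  Economics: min=2.26, max=2.59
  Math: min=2.03, max=3.58
  Physics: min=2.86, max=2.86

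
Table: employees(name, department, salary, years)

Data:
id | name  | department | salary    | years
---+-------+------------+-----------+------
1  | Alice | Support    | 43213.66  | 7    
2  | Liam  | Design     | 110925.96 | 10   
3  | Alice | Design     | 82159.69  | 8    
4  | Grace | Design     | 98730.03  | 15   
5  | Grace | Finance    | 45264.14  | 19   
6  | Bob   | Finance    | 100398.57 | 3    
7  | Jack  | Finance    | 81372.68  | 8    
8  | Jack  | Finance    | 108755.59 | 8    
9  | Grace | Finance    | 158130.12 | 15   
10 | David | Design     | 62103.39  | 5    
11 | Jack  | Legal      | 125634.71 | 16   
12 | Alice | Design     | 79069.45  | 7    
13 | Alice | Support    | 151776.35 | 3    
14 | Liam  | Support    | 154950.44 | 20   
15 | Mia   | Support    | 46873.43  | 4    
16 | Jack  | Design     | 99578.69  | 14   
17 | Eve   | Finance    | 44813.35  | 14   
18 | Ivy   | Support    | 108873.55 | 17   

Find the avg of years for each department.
SELECT department, AVG(years) as result
FROM employees
GROUP BY department

Result:
  Design: 9.83
  Finance: 11.17
  Legal: 16.00
  Support: 10.20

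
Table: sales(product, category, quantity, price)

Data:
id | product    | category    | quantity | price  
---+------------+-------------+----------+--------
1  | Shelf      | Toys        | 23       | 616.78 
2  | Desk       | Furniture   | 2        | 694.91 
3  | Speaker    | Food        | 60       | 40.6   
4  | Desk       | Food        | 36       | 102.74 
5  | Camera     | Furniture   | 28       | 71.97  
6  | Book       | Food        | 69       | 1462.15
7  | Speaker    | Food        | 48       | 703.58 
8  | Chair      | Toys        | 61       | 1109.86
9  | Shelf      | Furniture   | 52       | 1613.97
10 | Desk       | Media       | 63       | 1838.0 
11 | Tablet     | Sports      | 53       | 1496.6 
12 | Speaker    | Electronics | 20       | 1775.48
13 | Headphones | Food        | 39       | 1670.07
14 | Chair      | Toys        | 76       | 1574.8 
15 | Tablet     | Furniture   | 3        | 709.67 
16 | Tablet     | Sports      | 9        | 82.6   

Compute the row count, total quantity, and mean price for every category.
SELECT category,
       COUNT(*) as cnt,
       SUM(quantity) as total_quantity,
       AVG(price) as avg_price
FROM sales
GROUP BY category

Result:
  Electronics: 1 records, 20 total quantity, 1775.48 avg price
  Food: 5 records, 252 total quantity, 795.83 avg price
  Furniture: 4 records, 85 total quantity, 772.63 avg price
  Media: 1 records, 63 total quantity, 1838.00 avg price
  Sports: 2 records, 62 total quantity, 789.60 avg price
  Toys: 3 records, 160 total quantity, 1100.48 avg price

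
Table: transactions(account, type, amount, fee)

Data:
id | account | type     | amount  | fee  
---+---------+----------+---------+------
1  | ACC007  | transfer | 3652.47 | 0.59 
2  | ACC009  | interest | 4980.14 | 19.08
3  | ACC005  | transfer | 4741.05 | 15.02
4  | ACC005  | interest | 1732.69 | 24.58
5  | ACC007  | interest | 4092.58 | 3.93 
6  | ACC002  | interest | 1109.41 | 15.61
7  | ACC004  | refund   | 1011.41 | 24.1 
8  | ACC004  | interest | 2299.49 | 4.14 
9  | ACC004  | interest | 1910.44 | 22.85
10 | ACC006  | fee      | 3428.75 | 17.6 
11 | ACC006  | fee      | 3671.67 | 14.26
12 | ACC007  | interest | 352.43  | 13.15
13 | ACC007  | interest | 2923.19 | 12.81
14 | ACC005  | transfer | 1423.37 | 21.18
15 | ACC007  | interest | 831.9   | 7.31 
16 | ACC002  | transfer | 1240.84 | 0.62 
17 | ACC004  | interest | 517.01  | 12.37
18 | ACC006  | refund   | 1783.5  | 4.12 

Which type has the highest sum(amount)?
SELECT type, SUM(amount) as val
FROM transactions
GROUP BY type
ORDER BY val DESC
LIMIT 1

Result: interest with sum(amount) = 20749.28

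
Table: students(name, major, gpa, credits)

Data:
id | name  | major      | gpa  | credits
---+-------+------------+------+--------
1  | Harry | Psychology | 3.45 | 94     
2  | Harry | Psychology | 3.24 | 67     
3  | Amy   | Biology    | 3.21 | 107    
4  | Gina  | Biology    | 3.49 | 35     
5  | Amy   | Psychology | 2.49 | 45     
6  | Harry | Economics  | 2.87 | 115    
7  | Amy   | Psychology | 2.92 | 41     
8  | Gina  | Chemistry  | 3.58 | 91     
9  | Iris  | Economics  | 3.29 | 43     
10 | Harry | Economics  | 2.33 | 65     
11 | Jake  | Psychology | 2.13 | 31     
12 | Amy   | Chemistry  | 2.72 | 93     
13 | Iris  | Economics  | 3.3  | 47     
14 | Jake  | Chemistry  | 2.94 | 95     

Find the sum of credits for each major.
SELECT major, SUM(credits) as result
FROM students
GROUP BY major

Result:
  Biology: 142
  Chemistry: 279
  Economics: 270
  Psychology: 278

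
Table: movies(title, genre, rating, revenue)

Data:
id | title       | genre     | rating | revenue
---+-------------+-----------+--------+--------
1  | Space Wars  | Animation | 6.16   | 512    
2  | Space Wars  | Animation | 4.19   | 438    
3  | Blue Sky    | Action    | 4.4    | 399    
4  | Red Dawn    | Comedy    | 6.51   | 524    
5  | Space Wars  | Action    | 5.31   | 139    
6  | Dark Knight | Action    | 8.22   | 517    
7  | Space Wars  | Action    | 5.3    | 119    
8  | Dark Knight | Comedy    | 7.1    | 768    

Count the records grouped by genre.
SELECT genre, COUNT(*) as count
FROM movies
GROUP BY genre

Result:
  Action: 4
  Animation: 2
  Comedy: 2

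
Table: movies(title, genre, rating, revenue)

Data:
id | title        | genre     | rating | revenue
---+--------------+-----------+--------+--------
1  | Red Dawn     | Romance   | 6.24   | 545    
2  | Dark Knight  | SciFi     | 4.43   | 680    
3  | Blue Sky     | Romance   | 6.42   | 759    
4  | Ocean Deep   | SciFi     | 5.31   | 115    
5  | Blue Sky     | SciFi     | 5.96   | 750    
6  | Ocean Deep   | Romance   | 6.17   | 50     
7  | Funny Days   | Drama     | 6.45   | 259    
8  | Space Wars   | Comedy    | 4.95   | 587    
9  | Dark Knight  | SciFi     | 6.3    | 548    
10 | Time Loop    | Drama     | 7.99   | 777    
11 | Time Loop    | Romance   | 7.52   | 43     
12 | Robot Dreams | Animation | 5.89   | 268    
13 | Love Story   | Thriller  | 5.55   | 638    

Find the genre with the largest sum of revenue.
SELECT genre, SUM(revenue) as val
FROM movies
GROUP BY genre
ORDER BY val DESC
LIMIT 1

Result: SciFi with sum(revenue) = 2093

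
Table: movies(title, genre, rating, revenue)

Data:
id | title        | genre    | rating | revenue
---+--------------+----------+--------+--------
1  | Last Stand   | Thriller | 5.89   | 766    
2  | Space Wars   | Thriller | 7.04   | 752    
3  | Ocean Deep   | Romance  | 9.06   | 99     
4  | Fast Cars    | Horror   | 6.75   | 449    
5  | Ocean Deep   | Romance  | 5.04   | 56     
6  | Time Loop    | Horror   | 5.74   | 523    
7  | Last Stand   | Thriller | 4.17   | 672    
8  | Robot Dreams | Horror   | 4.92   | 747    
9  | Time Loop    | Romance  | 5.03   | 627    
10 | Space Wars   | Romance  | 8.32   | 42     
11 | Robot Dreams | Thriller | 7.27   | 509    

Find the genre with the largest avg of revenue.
SELECT genre, AVG(revenue) as val
FROM movies
GROUP BY genre
ORDER BY val DESC
LIMIT 1

Result: Thriller with avg(revenue) = 674.75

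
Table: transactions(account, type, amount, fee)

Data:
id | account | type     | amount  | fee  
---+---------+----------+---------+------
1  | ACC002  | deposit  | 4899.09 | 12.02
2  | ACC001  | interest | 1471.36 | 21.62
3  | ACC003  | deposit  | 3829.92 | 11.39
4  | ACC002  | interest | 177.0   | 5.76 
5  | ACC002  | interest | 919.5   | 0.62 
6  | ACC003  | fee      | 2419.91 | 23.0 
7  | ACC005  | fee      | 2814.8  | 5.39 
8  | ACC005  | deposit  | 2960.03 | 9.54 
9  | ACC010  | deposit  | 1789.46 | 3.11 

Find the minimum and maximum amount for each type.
SELECT type, MIN(amount), MAX(amount)
FROM transactions
GROUP BY type

Result:
  deposit: min=1789.46, max=4899.09
  fee: min=2419.91, max=2814.80
  interest: min=177.00, max=1471.36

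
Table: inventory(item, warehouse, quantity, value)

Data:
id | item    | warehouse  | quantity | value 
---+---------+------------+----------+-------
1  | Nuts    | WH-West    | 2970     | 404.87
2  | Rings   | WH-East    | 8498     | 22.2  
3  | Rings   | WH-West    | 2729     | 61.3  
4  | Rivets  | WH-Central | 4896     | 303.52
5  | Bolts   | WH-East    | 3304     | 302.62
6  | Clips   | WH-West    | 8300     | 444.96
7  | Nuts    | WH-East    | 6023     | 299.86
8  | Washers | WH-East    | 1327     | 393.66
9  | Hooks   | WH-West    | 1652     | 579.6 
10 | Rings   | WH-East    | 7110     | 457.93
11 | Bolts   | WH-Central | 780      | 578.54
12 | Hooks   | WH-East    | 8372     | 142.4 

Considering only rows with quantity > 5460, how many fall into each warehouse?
SELECT warehouse, COUNT(*)
FROM inventory
WHERE quantity > 5460
GROUP BY warehouse

Note: WHERE filters rows before grouping.

Result:
  WH-East: 4
  WH-West: 1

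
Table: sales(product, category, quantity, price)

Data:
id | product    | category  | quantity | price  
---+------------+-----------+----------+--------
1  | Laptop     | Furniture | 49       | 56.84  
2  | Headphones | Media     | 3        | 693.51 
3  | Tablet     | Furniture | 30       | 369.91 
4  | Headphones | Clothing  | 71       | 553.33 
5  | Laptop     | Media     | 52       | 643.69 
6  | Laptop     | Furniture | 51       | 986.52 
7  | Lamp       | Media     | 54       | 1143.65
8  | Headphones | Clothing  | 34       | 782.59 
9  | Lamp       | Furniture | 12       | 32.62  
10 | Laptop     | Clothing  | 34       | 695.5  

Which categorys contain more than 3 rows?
SELECT category, COUNT(*) as cnt
FROM sales
GROUP BY category
HAVING COUNT(*) > 3

Result:
  Furniture: 4

Note: HAVING filters groups after aggregation, WHERE filters rows before.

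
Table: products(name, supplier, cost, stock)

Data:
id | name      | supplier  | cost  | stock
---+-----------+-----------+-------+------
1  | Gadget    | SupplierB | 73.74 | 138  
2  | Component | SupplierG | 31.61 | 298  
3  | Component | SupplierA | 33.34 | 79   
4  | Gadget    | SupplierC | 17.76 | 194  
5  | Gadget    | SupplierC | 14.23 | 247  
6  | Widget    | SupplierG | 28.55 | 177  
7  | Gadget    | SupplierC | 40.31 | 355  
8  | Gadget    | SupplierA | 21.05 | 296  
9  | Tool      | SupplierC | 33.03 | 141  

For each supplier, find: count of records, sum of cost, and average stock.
SELECT supplier,
       COUNT(*) as cnt,
       SUM(cost) as total_cost,
       AVG(stock) as avg_stock
FROM products
GROUP BY supplier

Result:
  SupplierA: 2 records, 54.39 total cost, 187.50 avg stock
  SupplierB: 1 records, 73.74 total cost, 138.00 avg stock
  SupplierC: 4 records, 105.33 total cost, 234.25 avg stock
  SupplierG: 2 records, 60.16 total cost, 237.50 avg stock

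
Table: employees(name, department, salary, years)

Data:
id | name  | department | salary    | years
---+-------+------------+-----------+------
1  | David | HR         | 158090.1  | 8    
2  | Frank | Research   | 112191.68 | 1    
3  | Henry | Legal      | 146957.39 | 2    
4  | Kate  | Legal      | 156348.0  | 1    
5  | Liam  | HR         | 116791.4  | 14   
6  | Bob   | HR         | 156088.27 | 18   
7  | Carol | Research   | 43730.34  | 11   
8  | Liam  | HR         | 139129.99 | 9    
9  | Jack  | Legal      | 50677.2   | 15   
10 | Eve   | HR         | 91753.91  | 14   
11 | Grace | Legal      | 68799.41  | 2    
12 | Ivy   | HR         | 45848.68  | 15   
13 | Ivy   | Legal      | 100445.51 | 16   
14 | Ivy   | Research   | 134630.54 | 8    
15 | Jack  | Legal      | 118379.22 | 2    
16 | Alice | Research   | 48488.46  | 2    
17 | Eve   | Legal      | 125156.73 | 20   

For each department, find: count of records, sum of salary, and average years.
SELECT department,
       COUNT(*) as cnt,
       SUM(salary) as total_salary,
       AVG(years) as avg_years
FROM employees
GROUP BY department

Result:
  HR: 6 records, 707702.35 total salary, 13.00 avg years
  Legal: 7 records, 766763.46 total salary, 8.29 avg years
  Research: 4 records, 339041.02 total salary, 5.50 avg years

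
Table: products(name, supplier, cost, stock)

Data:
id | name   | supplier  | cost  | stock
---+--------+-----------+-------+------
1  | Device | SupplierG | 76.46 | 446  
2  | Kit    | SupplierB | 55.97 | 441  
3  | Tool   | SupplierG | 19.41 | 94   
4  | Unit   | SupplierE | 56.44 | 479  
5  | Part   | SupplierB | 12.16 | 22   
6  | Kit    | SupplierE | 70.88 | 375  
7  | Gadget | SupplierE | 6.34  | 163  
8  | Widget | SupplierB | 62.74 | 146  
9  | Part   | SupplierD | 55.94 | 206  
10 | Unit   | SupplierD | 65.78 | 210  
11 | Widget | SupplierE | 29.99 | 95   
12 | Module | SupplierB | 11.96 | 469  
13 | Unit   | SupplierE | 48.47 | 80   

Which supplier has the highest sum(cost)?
SELECT supplier, SUM(cost) as val
FROM products
GROUP BY supplier
ORDER BY val DESC
LIMIT 1

Result: SupplierE with sum(cost) = 212.12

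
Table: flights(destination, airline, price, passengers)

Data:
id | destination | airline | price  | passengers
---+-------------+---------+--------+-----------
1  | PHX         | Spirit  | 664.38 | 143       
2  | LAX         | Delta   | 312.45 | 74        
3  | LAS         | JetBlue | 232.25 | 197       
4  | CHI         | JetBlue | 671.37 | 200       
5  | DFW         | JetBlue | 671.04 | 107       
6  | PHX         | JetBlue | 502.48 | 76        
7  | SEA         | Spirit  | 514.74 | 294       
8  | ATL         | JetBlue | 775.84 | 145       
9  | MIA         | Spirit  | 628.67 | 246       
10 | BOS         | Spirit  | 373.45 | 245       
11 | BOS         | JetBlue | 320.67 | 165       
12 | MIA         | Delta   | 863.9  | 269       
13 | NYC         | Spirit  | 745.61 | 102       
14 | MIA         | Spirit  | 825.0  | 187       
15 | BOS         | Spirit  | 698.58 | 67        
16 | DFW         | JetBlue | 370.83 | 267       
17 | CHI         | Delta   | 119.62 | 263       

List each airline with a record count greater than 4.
SELECT airline, COUNT(*) as cnt
FROM flights
GROUP BY airline
HAVING COUNT(*) > 4

Result:
  JetBlue: 7
  Spirit: 7

Note: HAVING filters groups after aggregation, WHERE filters rows before.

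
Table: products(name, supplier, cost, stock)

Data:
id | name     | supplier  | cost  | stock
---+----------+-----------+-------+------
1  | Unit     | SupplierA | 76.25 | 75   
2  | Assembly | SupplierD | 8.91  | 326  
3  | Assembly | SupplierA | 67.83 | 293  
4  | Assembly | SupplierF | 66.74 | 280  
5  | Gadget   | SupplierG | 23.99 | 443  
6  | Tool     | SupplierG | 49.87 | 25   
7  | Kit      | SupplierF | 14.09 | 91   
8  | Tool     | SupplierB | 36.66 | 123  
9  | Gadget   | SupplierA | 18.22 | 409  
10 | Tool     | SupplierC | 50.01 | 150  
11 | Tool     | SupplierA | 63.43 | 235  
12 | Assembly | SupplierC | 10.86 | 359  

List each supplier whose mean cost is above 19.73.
SELECT supplier, AVG(cost)
FROM products
GROUP BY supplier
HAVING AVG(cost) > 19.73

Result:
  SupplierA: avg=56.43
  SupplierB: avg=36.66
  SupplierC: avg=30.44
  SupplierF: avg=40.42
  SupplierG: avg=36.93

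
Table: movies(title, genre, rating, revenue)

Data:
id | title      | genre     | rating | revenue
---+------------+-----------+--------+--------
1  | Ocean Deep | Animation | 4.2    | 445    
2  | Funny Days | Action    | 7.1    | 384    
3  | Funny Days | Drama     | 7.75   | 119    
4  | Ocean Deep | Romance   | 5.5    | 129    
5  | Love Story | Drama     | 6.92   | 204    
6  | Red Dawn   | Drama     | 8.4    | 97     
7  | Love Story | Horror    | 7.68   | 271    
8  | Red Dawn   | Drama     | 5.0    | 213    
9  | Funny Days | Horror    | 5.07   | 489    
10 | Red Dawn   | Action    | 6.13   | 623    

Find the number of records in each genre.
SELECT genre, COUNT(*) as count
FROM movies
GROUP BY genre

Result:
  Action: 2
  Animation: 1
  Drama: 4
  Horror: 2
  Romance: 1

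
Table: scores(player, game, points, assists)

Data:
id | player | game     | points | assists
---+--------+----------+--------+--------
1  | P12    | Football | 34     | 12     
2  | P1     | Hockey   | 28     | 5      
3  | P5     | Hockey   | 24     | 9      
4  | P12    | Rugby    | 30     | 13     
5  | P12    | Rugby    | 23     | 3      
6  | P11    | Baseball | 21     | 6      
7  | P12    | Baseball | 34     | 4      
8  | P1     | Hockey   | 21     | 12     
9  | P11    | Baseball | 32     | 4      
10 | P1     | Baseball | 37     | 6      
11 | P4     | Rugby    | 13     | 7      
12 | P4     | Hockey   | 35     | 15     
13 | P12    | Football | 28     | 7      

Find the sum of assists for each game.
SELECT game, SUM(assists) as result
FROM scores
GROUP BY game

Result:
  Baseball: 20
  Football: 19
  Hockey: 41
  Rugby: 23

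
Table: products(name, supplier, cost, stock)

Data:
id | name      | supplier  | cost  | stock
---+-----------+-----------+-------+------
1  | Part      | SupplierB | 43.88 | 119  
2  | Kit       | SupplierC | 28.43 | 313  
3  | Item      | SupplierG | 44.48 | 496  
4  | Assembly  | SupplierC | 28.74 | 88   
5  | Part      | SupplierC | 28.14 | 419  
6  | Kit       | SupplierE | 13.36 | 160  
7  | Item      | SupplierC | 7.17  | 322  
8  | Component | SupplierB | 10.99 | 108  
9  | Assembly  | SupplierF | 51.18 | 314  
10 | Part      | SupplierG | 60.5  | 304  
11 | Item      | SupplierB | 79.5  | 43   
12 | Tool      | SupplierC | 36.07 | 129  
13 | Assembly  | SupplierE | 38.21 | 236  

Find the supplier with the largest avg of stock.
SELECT supplier, AVG(stock) as val
FROM products
GROUP BY supplier
ORDER BY val DESC
LIMIT 1

Result: SupplierG with avg(stock) = 400.00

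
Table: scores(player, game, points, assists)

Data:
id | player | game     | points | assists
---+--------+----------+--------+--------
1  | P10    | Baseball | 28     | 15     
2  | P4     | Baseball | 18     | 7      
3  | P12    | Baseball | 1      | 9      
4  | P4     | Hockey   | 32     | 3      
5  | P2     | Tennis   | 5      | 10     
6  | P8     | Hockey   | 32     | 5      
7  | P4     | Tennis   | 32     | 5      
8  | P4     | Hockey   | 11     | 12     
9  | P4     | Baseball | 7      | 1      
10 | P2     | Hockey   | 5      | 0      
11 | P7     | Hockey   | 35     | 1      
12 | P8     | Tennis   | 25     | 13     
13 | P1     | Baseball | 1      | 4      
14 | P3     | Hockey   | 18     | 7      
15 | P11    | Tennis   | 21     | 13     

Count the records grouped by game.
SELECT game, COUNT(*) as count
FROM scores
GROUP BY game

Result:
  Baseball: 5
  Hockey: 6
  Tennis: 4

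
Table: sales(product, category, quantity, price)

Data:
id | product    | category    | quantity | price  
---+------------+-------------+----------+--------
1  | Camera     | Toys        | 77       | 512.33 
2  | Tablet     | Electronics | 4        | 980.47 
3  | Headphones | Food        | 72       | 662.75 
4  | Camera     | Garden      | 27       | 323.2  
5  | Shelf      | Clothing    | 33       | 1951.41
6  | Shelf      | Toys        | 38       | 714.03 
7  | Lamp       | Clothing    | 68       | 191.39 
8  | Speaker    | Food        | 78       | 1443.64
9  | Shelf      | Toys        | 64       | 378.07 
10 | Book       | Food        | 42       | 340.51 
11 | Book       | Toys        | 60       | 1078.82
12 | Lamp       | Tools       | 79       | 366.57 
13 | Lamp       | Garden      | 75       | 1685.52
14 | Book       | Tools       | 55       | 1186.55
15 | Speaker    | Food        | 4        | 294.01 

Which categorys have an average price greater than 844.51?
SELECT category, AVG(price)
FROM sales
GROUP BY category
HAVING AVG(price) > 844.51

Result:
  Clothing: avg=1071.40
  Electronics: avg=980.47
  Garden: avg=1004.36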